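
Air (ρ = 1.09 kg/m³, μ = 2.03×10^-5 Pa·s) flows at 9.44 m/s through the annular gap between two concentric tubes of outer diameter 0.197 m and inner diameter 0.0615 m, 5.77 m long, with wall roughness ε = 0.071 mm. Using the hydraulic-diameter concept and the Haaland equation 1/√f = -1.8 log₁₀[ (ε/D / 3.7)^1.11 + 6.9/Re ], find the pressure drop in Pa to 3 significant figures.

Hydraulic diameter D_h = 4A/P = D_o - D_i = 0.197 - 0.0615 = 0.1355 m.
Re = ρVD_h/μ = 1.09·9.44·0.1355/2.03e-05 = 6.868e+04.
ε/D_h = 7.1e-05/0.1355 = 0.000524; Haaland gives 1/√f = -1.8 log₁₀[5.34e-05+0.0001] = 6.863, so f = 0.02123.
ΔP = f(L/D_h)(ρV²/2) = 0.02123·5.77/0.1355·48.57 = 43.91 Pa.

ΔP ≈ 43.9 Pa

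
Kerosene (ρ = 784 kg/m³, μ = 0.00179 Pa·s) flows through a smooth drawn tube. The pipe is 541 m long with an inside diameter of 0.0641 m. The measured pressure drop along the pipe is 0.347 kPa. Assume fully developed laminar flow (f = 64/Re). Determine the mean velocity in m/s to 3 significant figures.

V ≈ 0.0460 m/s

For laminar flow, f = 64/Re with Re = ρVD/μ, so Darcy-Weisbach reduces to ΔP = 32μLV/D². Solving for V: V = ΔP·D²/(32μL) = 347·(0.0641)²/(32·0.00179·541) = 0.04601 m/s.
Check: Re = ρVD/μ = 784·0.04601·0.0641/0.00179 = 1292 < 2300, so the laminar assumption holds.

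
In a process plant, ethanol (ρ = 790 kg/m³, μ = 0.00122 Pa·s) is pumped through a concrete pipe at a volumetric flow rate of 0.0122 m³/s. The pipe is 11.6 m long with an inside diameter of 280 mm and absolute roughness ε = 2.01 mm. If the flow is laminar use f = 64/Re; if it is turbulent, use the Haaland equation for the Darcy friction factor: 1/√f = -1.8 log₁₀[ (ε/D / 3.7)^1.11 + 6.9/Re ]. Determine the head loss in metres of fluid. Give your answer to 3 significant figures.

Cross-sectional area A = πD²/4 = π(0.28)²/4 = 0.06158 m²; mean velocity V = Q/A = 0.0122/0.06158 = 0.1981 m/s.
Reynolds number Re = ρVD/μ = 790 · 0.1981 · 0.28 / 0.00122 = 3.592e+04.
Re > 4000 → turbulent. Relative roughness ε/D = 0.00201/0.28 = 0.00718. Haaland: 1/√f = -1.8 log₁₀[(0.00718/3.7)^1.11 + 6.9/3.592e+04] = -1.8 log₁₀[0.000976 + 0.000192] = 5.278, so f = 0.03589.
Darcy-Weisbach: ΔP = f(L/D)(ρV²/2) = 0.03589·(11.6/0.28)·(790·0.1981²/2) = 0.03589·41.43·15.51 = 23.06 Pa.
Head loss h_f = ΔP/(ρg) = 23.06/(790·9.81) = 0.00298 m.

h_f ≈ 0.00298 m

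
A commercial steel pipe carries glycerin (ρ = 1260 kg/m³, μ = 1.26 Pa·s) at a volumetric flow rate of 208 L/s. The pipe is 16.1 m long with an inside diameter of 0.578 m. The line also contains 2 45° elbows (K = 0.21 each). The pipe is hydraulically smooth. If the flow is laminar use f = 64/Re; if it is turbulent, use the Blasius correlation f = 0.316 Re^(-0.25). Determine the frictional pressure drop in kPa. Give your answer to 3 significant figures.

Q = 208 L/s = 208/1000 = 0.208 m³/s.
Cross-sectional area A = πD²/4 = π(0.578)²/4 = 0.2624 m²; mean velocity V = Q/A = 0.208/0.2624 = 0.7927 m/s.
Reynolds number Re = ρVD/μ = 1260 · 0.7927 · 0.578 / 1.26 = 458.2.
Re < 2300 → laminar flow, so f = 64/Re = 64/458.2 = 0.1397 (the turbulent correlation is not needed).
Total minor-loss coefficient ΣK = 2·0.21 = 0.42.
ΔP = [f·L/D + ΣK]·(ρV²/2) = [0.1397·16.1/0.578 + 0.42]·(1260·0.7927²/2) = [3.891 + 0.42]·395.9 = 1707 Pa.
ΔP = 1707 Pa = 1.71 kPa.

ΔP ≈ 1.71 kPa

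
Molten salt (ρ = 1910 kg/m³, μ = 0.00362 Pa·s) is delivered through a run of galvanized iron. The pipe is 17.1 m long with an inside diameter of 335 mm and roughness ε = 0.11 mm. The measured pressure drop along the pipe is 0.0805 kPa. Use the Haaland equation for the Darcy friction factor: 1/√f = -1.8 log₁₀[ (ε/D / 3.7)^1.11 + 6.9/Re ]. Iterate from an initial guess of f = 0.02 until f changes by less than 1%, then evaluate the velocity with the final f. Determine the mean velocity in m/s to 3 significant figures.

V ≈ 0.275 m/s

Rearranging Darcy-Weisbach: V = √(2·ΔP·D/(f·L·ρ)). With ε/D = 0.00011/0.335 = 0.000328, iterate starting from f = 0.02:
  f = 0.02 → V = √(2·80.5·0.335/(0.02·17.1·1910)) = 0.2873 m/s; Re = ρVD/μ = 5.079e+04; f → 0.02165
  f = 0.02165 → V = 0.2762 m/s; Re = 4.881e+04; f → 0.02181
Converged (Δf/f < 1%). With the final f = 0.02181: V = √(2·80.5·0.335/(0.02181·17.1·1910)) = 0.2751 m/s.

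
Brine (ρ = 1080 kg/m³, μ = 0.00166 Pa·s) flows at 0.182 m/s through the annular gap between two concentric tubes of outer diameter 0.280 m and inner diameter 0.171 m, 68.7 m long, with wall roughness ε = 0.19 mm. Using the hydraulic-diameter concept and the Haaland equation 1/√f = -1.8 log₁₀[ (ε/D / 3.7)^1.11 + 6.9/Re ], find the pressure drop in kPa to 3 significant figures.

Hydraulic diameter D_h = 4A/P = D_o - D_i = 0.28 - 0.171 = 0.109 m.
Re = ρVD_h/μ = 1080·0.182·0.109/0.00166 = 1.291e+04.
ε/D_h = 0.00019/0.109 = 0.00174; Haaland gives 1/√f = -1.8 log₁₀[0.000203+0.000535] = 5.638, so f = 0.03146.
ΔP = f(L/D_h)(ρV²/2) = 0.03146·68.7/0.109·17.89 = 354.7 Pa.
ΔP = 0.355 kPa.

ΔP ≈ 0.355 kPa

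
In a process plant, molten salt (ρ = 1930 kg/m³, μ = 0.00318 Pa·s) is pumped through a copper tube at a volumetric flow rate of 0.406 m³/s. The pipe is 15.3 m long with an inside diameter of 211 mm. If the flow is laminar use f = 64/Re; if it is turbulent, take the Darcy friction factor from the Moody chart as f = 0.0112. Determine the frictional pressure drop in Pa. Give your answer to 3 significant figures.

Cross-sectional area A = πD²/4 = π(0.211)²/4 = 0.03497 m²; mean velocity V = Q/A = 0.406/0.03497 = 11.61 m/s.
Reynolds number Re = ρVD/μ = 1930 · 11.61 · 0.211 / 0.00318 = 1.487e+06.
Re > 4000 → turbulent; use the Moody-chart value f = 0.0112.
Darcy-Weisbach: ΔP = f(L/D)(ρV²/2) = 0.0112·(15.3/0.211)·(1930·11.61²/2) = 0.0112·72.51·1.301e+05 = 1.057e+05 Pa.

ΔP ≈ 106000 Pa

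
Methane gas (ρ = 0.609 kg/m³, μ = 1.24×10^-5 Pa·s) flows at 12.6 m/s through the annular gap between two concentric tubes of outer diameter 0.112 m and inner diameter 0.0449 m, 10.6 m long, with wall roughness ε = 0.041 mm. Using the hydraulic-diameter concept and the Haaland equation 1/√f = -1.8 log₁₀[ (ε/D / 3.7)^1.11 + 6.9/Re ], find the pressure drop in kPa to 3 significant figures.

Hydraulic diameter D_h = 4A/P = D_o - D_i = 0.112 - 0.0449 = 0.0671 m.
Re = ρVD_h/μ = 0.609·12.6·0.0671/1.24e-05 = 4.152e+04.
ε/D_h = 4.1e-05/0.0671 = 0.000611; Haaland gives 1/√f = -1.8 log₁₀[6.34e-05+0.000166] = 6.55, so f = 0.02331.
ΔP = f(L/D_h)(ρV²/2) = 0.02331·10.6/0.0671·48.34 = 178 Pa.
ΔP = 0.178 kPa.

ΔP ≈ 0.178 kPa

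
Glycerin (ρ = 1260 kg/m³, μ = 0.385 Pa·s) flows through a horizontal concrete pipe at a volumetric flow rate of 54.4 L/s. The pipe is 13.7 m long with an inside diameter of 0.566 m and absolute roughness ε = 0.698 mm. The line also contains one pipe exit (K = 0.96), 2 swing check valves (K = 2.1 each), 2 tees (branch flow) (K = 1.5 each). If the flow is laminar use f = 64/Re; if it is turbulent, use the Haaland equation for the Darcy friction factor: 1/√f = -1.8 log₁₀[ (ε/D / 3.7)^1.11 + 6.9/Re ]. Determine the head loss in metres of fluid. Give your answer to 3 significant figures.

Q = 54.4 L/s = 54.4/1000 = 0.0544 m³/s.
Cross-sectional area A = πD²/4 = π(0.566)²/4 = 0.2516 m²; mean velocity V = Q/A = 0.0544/0.2516 = 0.2162 m/s.
Reynolds number Re = ρVD/μ = 1260 · 0.2162 · 0.566 / 0.385 = 400.5.
Re < 2300 → laminar flow, so f = 64/Re = 64/400.5 = 0.1598 (the turbulent correlation is not needed).
Total minor-loss coefficient ΣK = 1·0.96 + 2·2.1 + 2·1.5 = 8.16.
ΔP = [f·L/D + ΣK]·(ρV²/2) = [0.1598·13.7/0.566 + 8.16]·(1260·0.2162²/2) = [3.868 + 8.16]·29.45 = 354.2 Pa.
Head loss h_f = ΔP/(ρg) = 354.2/(1260·9.81) = 0.0287 m.

h_f ≈ 0.0287 m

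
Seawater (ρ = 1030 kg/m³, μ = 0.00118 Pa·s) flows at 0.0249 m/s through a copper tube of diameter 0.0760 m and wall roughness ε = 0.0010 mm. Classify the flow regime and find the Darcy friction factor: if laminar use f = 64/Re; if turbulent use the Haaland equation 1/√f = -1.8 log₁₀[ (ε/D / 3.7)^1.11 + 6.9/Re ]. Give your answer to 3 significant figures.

Re = ρVD/μ = 1030·0.0249·0.076/0.00118 = 1652.
Re < 2300 → laminar, so f = 64/Re = 0.03874 (roughness is irrelevant in laminar flow).

f ≈ 0.0387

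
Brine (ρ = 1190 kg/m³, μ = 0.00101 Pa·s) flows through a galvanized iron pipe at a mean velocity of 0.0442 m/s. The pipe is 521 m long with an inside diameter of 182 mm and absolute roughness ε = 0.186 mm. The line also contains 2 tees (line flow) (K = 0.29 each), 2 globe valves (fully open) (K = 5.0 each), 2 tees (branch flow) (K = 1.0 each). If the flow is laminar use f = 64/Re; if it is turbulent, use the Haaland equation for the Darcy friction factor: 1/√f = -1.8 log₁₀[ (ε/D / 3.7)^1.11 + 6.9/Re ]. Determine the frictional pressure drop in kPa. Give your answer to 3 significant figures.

Reynolds number Re = ρVD/μ = 1190 · 0.0442 · 0.182 / 0.00101 = 9478.
Re > 4000 → turbulent. Relative roughness ε/D = 0.000186/0.182 = 0.00102. Haaland: 1/√f = -1.8 log₁₀[(0.00102/3.7)^1.11 + 6.9/9478] = -1.8 log₁₀[0.000112 + 0.000728] = 5.536, so f = 0.03263.
Total minor-loss coefficient ΣK = 2·0.29 + 2·5 + 2·1 = 12.6.
ΔP = [f·L/D + ΣK]·(ρV²/2) = [0.03263·521/0.182 + 12.6]·(1190·0.0442²/2) = [93.4 + 12.6]·1.162 = 123.2 Pa.
ΔP = 123.2 Pa = 0.123 kPa.

ΔP ≈ 0.123 kPa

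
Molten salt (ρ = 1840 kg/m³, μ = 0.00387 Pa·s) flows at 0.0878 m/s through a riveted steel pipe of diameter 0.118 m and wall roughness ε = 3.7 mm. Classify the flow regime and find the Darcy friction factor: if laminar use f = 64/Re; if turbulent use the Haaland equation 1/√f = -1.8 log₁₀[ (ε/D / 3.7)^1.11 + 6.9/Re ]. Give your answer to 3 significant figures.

Re = ρVD/μ = 1840·0.0878·0.118/0.00387 = 4926.
Re > 4000 → turbulent. ε/D = 0.0037/0.118 = 0.0314; Haaland: 1/√f = -1.8 log₁₀[0.00501 + 0.0014] = 3.947, so f = 0.06419.

f ≈ 0.0642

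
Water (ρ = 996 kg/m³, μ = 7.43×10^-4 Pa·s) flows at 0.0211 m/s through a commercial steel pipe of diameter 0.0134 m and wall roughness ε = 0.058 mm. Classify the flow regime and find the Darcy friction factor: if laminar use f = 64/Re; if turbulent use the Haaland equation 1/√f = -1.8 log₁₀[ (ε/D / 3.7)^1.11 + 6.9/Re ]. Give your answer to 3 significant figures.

f ≈ 0.169

Re = ρVD/μ = 996·0.0211·0.0134/0.000743 = 379.
Re < 2300 → laminar, so f = 64/Re = 0.1689 (roughness is irrelevant in laminar flow).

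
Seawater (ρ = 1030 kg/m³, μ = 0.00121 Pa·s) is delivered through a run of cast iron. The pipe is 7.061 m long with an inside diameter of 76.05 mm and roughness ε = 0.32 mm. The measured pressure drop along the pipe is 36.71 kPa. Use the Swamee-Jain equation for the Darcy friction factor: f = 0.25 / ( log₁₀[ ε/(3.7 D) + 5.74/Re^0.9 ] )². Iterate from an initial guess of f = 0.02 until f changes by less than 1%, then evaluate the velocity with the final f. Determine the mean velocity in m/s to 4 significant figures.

V ≈ 5.119 m/s

Rearranging Darcy-Weisbach: V = √(2·ΔP·D/(f·L·ρ)). With ε/D = 0.00032/0.07605 = 0.00421, iterate starting from f = 0.02:
  f = 0.02 → V = √(2·3.671e+04·0.07605/(0.02·7.061·1030)) = 6.196 m/s; Re = ρVD/μ = 4.011e+05; f → 0.02923
  f = 0.02923 → V = 5.125 m/s; Re = 3.318e+05; f → 0.0293
Converged (Δf/f < 1%). With the final f = 0.0293: V = √(2·3.671e+04·0.07605/(0.0293·7.061·1030)) = 5.119 m/s.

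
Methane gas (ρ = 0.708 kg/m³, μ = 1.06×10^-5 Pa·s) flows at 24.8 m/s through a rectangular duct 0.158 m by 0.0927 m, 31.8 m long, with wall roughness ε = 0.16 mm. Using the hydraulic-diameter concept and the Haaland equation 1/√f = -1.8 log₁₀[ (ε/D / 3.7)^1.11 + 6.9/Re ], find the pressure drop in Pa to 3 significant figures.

ΔP ≈ 1320 Pa

Hydraulic diameter D_h = 4A/P = 4·(0.158·0.0927)/(2·(0.158+0.0927)) = 0.05859/0.5014 = 0.1168 m.
Re = ρVD_h/μ = 0.708·24.8·0.1168/1.06e-05 = 1.935e+05.
ε/D_h = 0.00016/0.1168 = 0.00137; Haaland gives 1/√f = -1.8 log₁₀[0.000155+3.56e-05] = 6.695, so f = 0.02231.
ΔP = f(L/D_h)(ρV²/2) = 0.02231·31.8/0.1168·217.7 = 1322 Pa.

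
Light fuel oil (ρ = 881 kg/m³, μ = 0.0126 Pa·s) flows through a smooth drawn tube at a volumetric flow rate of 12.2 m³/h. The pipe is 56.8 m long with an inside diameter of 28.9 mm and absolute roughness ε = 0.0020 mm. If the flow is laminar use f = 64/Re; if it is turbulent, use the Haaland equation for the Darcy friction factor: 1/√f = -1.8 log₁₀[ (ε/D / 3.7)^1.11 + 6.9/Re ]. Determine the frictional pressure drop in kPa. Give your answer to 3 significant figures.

Q = 12.2 m³/h = 12.2/3600 = 0.003389 m³/s.
Cross-sectional area A = πD²/4 = π(0.0289)²/4 = 0.000656 m²; mean velocity V = Q/A = 0.003389/0.000656 = 5.166 m/s.
Reynolds number Re = ρVD/μ = 881 · 5.166 · 0.0289 / 0.0126 = 1.044e+04.
Re > 4000 → turbulent. Relative roughness ε/D = 2e-06/0.0289 = 6.92e-05. Haaland: 1/√f = -1.8 log₁₀[(6.92e-05/3.7)^1.11 + 6.9/1.044e+04] = -1.8 log₁₀[5.65e-06 + 0.000661] = 5.717, so f = 0.0306.
Darcy-Weisbach: ΔP = f(L/D)(ρV²/2) = 0.0306·(56.8/0.0289)·(881·5.166²/2) = 0.0306·1965·1.176e+04 = 7.07e+05 Pa.
ΔP = 7.07e+05 Pa = 707 kPa.

ΔP ≈ 707 kPa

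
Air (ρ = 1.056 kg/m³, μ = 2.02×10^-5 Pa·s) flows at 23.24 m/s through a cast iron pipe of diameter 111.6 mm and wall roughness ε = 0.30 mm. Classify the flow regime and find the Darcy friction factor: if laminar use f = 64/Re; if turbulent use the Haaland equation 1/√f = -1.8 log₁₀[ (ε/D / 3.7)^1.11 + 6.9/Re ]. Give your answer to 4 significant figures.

f ≈ 0.02637

Re = ρVD/μ = 1.056·23.24·0.1116/2.02e-05 = 1.356e+05.
Re > 4000 → turbulent. ε/D = 0.0003/0.1116 = 0.00269; Haaland: 1/√f = -1.8 log₁₀[0.000328 + 5.09e-05] = 6.158, so f = 0.02637.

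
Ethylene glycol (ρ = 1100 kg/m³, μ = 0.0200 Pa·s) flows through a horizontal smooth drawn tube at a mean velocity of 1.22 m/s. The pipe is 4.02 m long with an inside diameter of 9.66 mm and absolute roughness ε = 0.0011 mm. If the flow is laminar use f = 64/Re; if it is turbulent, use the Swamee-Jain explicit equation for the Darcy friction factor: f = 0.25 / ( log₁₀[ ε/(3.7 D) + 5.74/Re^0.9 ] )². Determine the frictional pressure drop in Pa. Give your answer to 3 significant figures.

Reynolds number Re = ρVD/μ = 1100 · 1.22 · 0.00966 / 0.02 = 648.2.
Re < 2300 → laminar flow, so f = 64/Re = 64/648.2 = 0.09874 (the turbulent correlation is not needed).
Darcy-Weisbach: ΔP = f(L/D)(ρV²/2) = 0.09874·(4.02/0.00966)·(1100·1.22²/2) = 0.09874·416.1·818.6 = 3.364e+04 Pa.

ΔP ≈ 33600 Pa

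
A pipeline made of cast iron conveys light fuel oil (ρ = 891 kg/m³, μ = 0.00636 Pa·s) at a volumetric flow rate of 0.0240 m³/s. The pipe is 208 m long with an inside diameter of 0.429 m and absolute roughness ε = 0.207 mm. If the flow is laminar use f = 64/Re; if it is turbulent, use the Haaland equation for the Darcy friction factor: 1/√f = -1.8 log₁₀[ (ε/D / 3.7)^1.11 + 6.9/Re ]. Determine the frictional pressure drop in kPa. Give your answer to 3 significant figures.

Cross-sectional area A = πD²/4 = π(0.429)²/4 = 0.1445 m²; mean velocity V = Q/A = 0.024/0.1445 = 0.166 m/s.
Reynolds number Re = ρVD/μ = 891 · 0.166 · 0.429 / 0.00636 = 9979.
Re > 4000 → turbulent. Relative roughness ε/D = 0.000207/0.429 = 0.000483. Haaland: 1/√f = -1.8 log₁₀[(0.000483/3.7)^1.11 + 6.9/9979] = -1.8 log₁₀[4.88e-05 + 0.000691] = 5.635, so f = 0.03149.
Darcy-Weisbach: ΔP = f(L/D)(ρV²/2) = 0.03149·(208/0.429)·(891·0.166²/2) = 0.03149·484.8·12.28 = 187.5 Pa.
ΔP = 187.5 Pa = 0.188 kPa.

ΔP ≈ 0.188 kPa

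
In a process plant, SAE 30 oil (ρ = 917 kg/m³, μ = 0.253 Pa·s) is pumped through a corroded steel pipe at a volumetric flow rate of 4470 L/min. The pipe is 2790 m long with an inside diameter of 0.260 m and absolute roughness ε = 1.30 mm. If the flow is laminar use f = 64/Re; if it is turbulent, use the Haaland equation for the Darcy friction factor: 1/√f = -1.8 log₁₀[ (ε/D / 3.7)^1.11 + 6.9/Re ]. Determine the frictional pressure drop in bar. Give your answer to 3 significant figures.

Q = 4470 L/min = 4470/60000 = 0.0745 m³/s.
Cross-sectional area A = πD²/4 = π(0.26)²/4 = 0.05309 m²; mean velocity V = Q/A = 0.0745/0.05309 = 1.403 m/s.
Reynolds number Re = ρVD/μ = 917 · 1.403 · 0.26 / 0.253 = 1322.
Re < 2300 → laminar flow, so f = 64/Re = 64/1322 = 0.0484 (the turbulent correlation is not needed).
Darcy-Weisbach: ΔP = f(L/D)(ρV²/2) = 0.0484·(2790/0.26)·(917·1.403²/2) = 0.0484·1.073e+04·902.8 = 4.689e+05 Pa.
ΔP = 4.689e+05 Pa = 4.69 bar.

ΔP ≈ 4.69 bar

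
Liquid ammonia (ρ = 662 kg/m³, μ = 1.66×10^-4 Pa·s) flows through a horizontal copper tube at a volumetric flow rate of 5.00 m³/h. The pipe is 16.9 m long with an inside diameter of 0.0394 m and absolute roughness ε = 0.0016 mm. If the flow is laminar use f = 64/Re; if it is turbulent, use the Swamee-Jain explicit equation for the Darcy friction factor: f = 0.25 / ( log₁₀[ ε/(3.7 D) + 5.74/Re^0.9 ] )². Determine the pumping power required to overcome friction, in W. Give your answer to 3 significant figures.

P ≈ 4.15 W

Q = 5.00 m³/h = 5.00/3600 = 0.001389 m³/s.
Cross-sectional area A = πD²/4 = π(0.0394)²/4 = 0.001219 m²; mean velocity V = Q/A = 0.001389/0.001219 = 1.139 m/s.
Reynolds number Re = ρVD/μ = 662 · 1.139 · 0.0394 / 0.000166 = 1.79e+05.
Re > 4000 → turbulent. Relative roughness ε/D = 1.6e-06/0.0394 = 4.06e-05. Swamee-Jain: f = 0.25/(log₁₀[4.06e-05/3.7 + 5.74/1.79e+05^0.9])² = 0.25/(log₁₀[1.1e-05 + 0.000107])² = 0.25/(-3.926)² = 0.01622.
Darcy-Weisbach: ΔP = f(L/D)(ρV²/2) = 0.01622·(16.9/0.0394)·(662·1.139²/2) = 0.01622·428.9·429.5 = 2988 Pa.
Pumping power P = QΔP = 0.001389·2988 = 4.150 W = 4.15 W.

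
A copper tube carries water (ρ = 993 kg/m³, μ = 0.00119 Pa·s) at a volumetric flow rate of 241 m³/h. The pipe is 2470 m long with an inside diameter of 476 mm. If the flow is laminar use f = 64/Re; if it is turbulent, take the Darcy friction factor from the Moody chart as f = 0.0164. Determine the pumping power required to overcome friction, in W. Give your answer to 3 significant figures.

P ≈ 400 W

Q = 241 m³/h = 241/3600 = 0.06694 m³/s.
Cross-sectional area A = πD²/4 = π(0.476)²/4 = 0.178 m²; mean velocity V = Q/A = 0.06694/0.178 = 0.3762 m/s.
Reynolds number Re = ρVD/μ = 993 · 0.3762 · 0.476 / 0.00119 = 1.494e+05.
Re > 4000 → turbulent; use the Moody-chart value f = 0.0164.
Darcy-Weisbach: ΔP = f(L/D)(ρV²/2) = 0.0164·(2470/0.476)·(993·0.3762²/2) = 0.0164·5189·70.27 = 5980 Pa.
Pumping power P = QΔP = 0.06694·5980 = 400.3 W = 400 W.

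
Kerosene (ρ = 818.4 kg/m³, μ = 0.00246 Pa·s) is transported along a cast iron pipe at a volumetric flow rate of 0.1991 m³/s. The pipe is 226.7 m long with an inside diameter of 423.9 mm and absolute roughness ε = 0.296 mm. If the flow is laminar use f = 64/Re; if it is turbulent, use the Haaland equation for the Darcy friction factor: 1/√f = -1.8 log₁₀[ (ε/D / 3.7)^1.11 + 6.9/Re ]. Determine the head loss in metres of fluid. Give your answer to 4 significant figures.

Cross-sectional area A = πD²/4 = π(0.4239)²/4 = 0.1411 m²; mean velocity V = Q/A = 0.1991/0.1411 = 1.411 m/s.
Reynolds number Re = ρVD/μ = 818.4 · 1.411 · 0.4239 / 0.00246 = 1.99e+05.
Re > 4000 → turbulent. Relative roughness ε/D = 0.000296/0.4239 = 0.000698. Haaland: 1/√f = -1.8 log₁₀[(0.000698/3.7)^1.11 + 6.9/1.99e+05] = -1.8 log₁₀[7.35e-05 + 3.47e-05] = 7.139, so f = 0.01962.
Darcy-Weisbach: ΔP = f(L/D)(ρV²/2) = 0.01962·(226.7/0.4239)·(818.4·1.411²/2) = 0.01962·534.8·814.4 = 8547 Pa.
Head loss h_f = ΔP/(ρg) = 8547/(818.4·9.81) = 1.065 m.

h_f ≈ 1.065 m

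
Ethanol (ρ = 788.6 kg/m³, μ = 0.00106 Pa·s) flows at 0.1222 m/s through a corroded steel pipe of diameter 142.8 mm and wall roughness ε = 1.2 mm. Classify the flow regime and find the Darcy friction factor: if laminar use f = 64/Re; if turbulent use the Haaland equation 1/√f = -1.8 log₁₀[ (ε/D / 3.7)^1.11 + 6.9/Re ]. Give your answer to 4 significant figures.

f ≈ 0.04019

Re = ρVD/μ = 788.6·0.1222·0.1428/0.00106 = 1.298e+04.
Re > 4000 → turbulent. ε/D = 0.0012/0.1428 = 0.0084; Haaland: 1/√f = -1.8 log₁₀[0.00116 + 0.000531] = 4.988, so f = 0.04019.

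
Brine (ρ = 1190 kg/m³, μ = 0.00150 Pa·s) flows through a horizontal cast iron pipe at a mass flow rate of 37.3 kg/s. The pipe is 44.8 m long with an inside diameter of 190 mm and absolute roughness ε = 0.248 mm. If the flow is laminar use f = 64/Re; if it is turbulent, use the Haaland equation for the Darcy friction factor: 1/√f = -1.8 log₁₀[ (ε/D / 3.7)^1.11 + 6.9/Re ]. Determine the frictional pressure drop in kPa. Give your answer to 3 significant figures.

A = πD²/4 = π(0.19)²/4 = 0.02835 m²; mean velocity V = ṁ/(ρA) = 37.3/(1190 · 0.02835) = 1.106 m/s.
Reynolds number Re = ρVD/μ = 1190 · 1.106 · 0.19 / 0.0015 = 1.666e+05.
Re > 4000 → turbulent. Relative roughness ε/D = 0.000248/0.19 = 0.00131. Haaland: 1/√f = -1.8 log₁₀[(0.00131/3.7)^1.11 + 6.9/1.666e+05] = -1.8 log₁₀[0.000147 + 4.14e-05] = 6.704, so f = 0.02225.
Darcy-Weisbach: ΔP = f(L/D)(ρV²/2) = 0.02225·(44.8/0.19)·(1190·1.106²/2) = 0.02225·235.8·727.2 = 3815 Pa.
ΔP = 3815 Pa = 3.81 kPa.

ΔP ≈ 3.81 kPa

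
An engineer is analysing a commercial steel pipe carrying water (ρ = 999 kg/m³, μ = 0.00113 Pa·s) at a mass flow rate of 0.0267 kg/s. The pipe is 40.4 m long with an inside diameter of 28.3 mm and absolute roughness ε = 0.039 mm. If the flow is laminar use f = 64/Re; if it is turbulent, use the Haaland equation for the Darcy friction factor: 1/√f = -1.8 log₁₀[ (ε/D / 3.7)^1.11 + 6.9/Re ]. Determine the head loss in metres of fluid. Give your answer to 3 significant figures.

A = πD²/4 = π(0.0283)²/4 = 0.000629 m²; mean velocity V = ṁ/(ρA) = 0.0267/(999 · 0.000629) = 0.04249 m/s.
Reynolds number Re = ρVD/μ = 999 · 0.04249 · 0.0283 / 0.00113 = 1063.
Re < 2300 → laminar flow, so f = 64/Re = 64/1063 = 0.0602 (the turbulent correlation is not needed).
Darcy-Weisbach: ΔP = f(L/D)(ρV²/2) = 0.0602·(40.4/0.0283)·(999·0.04249²/2) = 0.0602·1428·0.9018 = 77.5 Pa.
Head loss h_f = ΔP/(ρg) = 77.5/(999·9.81) = 0.00791 m.

h_f ≈ 0.00791 m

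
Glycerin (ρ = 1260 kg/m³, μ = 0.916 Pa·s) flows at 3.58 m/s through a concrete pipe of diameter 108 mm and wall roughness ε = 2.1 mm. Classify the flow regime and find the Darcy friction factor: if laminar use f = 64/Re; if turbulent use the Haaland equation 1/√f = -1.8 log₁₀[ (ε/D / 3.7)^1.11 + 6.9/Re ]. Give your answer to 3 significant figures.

f ≈ 0.120

Re = ρVD/μ = 1260·3.58·0.108/0.916 = 531.8.
Re < 2300 → laminar, so f = 64/Re = 0.1203 (roughness is irrelevant in laminar flow).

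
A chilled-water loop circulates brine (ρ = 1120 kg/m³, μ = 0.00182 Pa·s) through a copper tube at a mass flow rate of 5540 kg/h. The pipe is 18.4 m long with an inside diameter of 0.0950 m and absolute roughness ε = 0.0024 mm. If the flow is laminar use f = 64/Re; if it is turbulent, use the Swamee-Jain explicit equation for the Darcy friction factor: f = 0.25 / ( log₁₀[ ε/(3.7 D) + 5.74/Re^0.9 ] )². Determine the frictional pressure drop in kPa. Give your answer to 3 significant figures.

ṁ = 5540 kg/h = 5540/3600 = 1.539 kg/s.
A = πD²/4 = π(0.095)²/4 = 0.007088 m²; mean velocity V = ṁ/(ρA) = 1.539/(1120 · 0.007088) = 0.1938 m/s.
Reynolds number Re = ρVD/μ = 1120 · 0.1938 · 0.095 / 0.00182 = 1.133e+04.
Re > 4000 → turbulent. Relative roughness ε/D = 2.4e-06/0.095 = 2.53e-05. Swamee-Jain: f = 0.25/(log₁₀[2.53e-05/3.7 + 5.74/1.133e+04^0.9])² = 0.25/(log₁₀[6.83e-06 + 0.00129])² = 0.25/(-2.888)² = 0.02998.
Darcy-Weisbach: ΔP = f(L/D)(ρV²/2) = 0.02998·(18.4/0.095)·(1120·0.1938²/2) = 0.02998·193.7·21.04 = 122.2 Pa.
ΔP = 122.2 Pa = 0.122 kPa.

ΔP ≈ 0.122 kPa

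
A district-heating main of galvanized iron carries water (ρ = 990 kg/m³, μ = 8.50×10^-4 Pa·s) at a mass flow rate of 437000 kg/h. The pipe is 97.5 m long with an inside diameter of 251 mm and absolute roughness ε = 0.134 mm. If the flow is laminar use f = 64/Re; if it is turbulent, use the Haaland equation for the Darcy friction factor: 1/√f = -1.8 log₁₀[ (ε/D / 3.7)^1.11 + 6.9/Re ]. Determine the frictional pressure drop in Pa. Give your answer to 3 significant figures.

ΔP ≈ 20700 Pa

ṁ = 437000 kg/h = 437000/3600 = 121.4 kg/s.
A = πD²/4 = π(0.251)²/4 = 0.04948 m²; mean velocity V = ṁ/(ρA) = 121.4/(990 · 0.04948) = 2.478 m/s.
Reynolds number Re = ρVD/μ = 990 · 2.478 · 0.251 / 0.00085 = 7.244e+05.
Re > 4000 → turbulent. Relative roughness ε/D = 0.000134/0.251 = 0.000534. Haaland: 1/√f = -1.8 log₁₀[(0.000534/3.7)^1.11 + 6.9/7.244e+05] = -1.8 log₁₀[5.45e-05 + 9.52e-06] = 7.548, so f = 0.01755.
Darcy-Weisbach: ΔP = f(L/D)(ρV²/2) = 0.01755·(97.5/0.251)·(990·2.478²/2) = 0.01755·388.4·3040 = 2.072e+04 Pa.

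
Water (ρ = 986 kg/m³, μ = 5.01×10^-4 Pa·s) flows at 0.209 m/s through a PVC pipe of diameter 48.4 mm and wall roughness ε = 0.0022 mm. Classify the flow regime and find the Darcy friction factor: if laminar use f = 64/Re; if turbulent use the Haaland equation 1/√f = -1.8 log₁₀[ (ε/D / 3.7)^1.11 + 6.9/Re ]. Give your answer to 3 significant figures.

f ≈ 0.0258

Re = ρVD/μ = 986·0.209·0.0484/0.000501 = 1.991e+04.
Re > 4000 → turbulent. ε/D = 2.2e-06/0.0484 = 4.55e-05; Haaland: 1/√f = -1.8 log₁₀[3.54e-06 + 0.000347] = 6.22, so f = 0.02584.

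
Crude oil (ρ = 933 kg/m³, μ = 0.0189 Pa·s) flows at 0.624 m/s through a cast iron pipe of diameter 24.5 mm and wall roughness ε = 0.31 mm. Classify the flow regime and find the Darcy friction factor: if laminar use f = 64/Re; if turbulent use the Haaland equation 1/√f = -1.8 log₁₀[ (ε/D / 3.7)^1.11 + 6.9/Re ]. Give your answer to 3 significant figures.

Re = ρVD/μ = 933·0.624·0.0245/0.0189 = 754.7.
Re < 2300 → laminar, so f = 64/Re = 0.0848 (roughness is irrelevant in laminar flow).

f ≈ 0.0848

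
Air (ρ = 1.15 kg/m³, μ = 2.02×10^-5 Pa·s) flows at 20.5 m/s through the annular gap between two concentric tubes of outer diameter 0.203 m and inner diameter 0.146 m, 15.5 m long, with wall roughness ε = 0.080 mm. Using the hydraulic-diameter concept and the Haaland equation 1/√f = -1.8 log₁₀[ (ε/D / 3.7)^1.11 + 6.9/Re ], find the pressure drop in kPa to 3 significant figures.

Hydraulic diameter D_h = 4A/P = D_o - D_i = 0.203 - 0.146 = 0.057 m.
Re = ρVD_h/μ = 1.15·20.5·0.057/2.02e-05 = 6.652e+04.
ε/D_h = 8e-05/0.057 = 0.0014; Haaland gives 1/√f = -1.8 log₁₀[0.000159+0.000104] = 6.443, so f = 0.02409.
ΔP = f(L/D_h)(ρV²/2) = 0.02409·15.5/0.057·241.6 = 1583 Pa.
ΔP = 1.58 kPa.

ΔP ≈ 1.58 kPa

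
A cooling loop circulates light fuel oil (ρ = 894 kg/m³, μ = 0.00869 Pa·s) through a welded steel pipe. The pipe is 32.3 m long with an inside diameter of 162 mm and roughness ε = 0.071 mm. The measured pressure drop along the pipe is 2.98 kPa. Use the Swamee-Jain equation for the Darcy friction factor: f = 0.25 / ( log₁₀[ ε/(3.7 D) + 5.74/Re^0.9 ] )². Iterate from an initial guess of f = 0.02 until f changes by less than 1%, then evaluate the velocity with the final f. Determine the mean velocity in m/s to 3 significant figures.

Rearranging Darcy-Weisbach: V = √(2·ΔP·D/(f·L·ρ)). With ε/D = 7.1e-05/0.162 = 0.000438, iterate starting from f = 0.02:
  f = 0.02 → V = √(2·2980·0.162/(0.02·32.3·894)) = 1.293 m/s; Re = ρVD/μ = 2.155e+04; f → 0.02644
  f = 0.02644 → V = 1.125 m/s; Re = 1.874e+04; f → 0.02727
  f = 0.02727 → V = 1.107 m/s; Re = 1.846e+04; f → 0.02736
Converged (Δf/f < 1%). With the final f = 0.02736: V = √(2·2980·0.162/(0.02736·32.3·894)) = 1.105 m/s.

V ≈ 1.11 m/s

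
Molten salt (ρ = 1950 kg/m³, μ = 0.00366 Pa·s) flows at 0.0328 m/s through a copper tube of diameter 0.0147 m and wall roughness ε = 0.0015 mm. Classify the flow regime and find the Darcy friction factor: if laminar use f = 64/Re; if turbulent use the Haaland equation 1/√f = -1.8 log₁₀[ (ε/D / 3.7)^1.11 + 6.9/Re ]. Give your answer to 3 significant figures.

f ≈ 0.249

Re = ρVD/μ = 1950·0.0328·0.0147/0.00366 = 256.9.
Re < 2300 → laminar, so f = 64/Re = 0.2491 (roughness is irrelevant in laminar flow).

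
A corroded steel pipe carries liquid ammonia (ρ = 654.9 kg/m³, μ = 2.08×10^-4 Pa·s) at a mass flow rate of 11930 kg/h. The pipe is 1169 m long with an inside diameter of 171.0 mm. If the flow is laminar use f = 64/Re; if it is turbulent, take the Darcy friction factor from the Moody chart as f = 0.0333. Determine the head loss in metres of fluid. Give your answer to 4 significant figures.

ṁ = 11930 kg/h = 11930/3600 = 3.314 kg/s.
A = πD²/4 = π(0.171)²/4 = 0.02297 m²; mean velocity V = ṁ/(ρA) = 3.314/(654.9 · 0.02297) = 0.2203 m/s.
Reynolds number Re = ρVD/μ = 654.9 · 0.2203 · 0.171 / 0.000208 = 1.186e+05.
Re > 4000 → turbulent; use the Moody-chart value f = 0.0333.
Darcy-Weisbach: ΔP = f(L/D)(ρV²/2) = 0.0333·(1169/0.171)·(654.9·0.2203²/2) = 0.0333·6836·15.9 = 3619 Pa.
Head loss h_f = ΔP/(ρg) = 3619/(654.9·9.81) = 0.5633 m.

h_f ≈ 0.5633 m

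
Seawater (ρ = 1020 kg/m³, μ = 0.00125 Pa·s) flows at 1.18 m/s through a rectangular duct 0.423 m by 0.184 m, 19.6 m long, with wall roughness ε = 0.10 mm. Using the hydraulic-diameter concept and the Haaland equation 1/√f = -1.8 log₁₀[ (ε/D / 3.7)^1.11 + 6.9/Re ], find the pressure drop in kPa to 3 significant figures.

ΔP ≈ 0.960 kPa

Hydraulic diameter D_h = 4A/P = 4·(0.423·0.184)/(2·(0.423+0.184)) = 0.3113/1.214 = 0.2564 m.
Re = ρVD_h/μ = 1020·1.18·0.2564/0.00125 = 2.469e+05.
ε/D_h = 0.0001/0.2564 = 0.00039; Haaland gives 1/√f = -1.8 log₁₀[3.85e-05+2.79e-05] = 7.52, so f = 0.01768.
ΔP = f(L/D_h)(ρV²/2) = 0.01768·19.6/0.2564·710.1 = 959.8 Pa.
ΔP = 0.960 kPa.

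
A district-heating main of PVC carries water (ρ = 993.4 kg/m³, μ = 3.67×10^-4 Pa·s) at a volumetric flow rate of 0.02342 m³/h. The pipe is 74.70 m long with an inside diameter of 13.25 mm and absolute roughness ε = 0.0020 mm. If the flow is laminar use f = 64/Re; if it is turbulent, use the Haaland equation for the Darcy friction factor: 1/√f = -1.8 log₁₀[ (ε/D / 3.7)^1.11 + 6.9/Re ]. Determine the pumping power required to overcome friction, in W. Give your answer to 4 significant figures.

P ≈ 0.001534 W

Q = 0.02342 m³/h = 0.02342/3600 = 6.506e-06 m³/s.
Cross-sectional area A = πD²/4 = π(0.01325)²/4 = 0.0001379 m²; mean velocity V = Q/A = 6.506e-06/0.0001379 = 0.04718 m/s.
Reynolds number Re = ρVD/μ = 993.4 · 0.04718 · 0.01325 / 0.000367 = 1692.
Re < 2300 → laminar flow, so f = 64/Re = 64/1692 = 0.03782 (the turbulent correlation is not needed).
Darcy-Weisbach: ΔP = f(L/D)(ρV²/2) = 0.03782·(74.7/0.01325)·(993.4·0.04718²/2) = 0.03782·5638·1.106 = 235.8 Pa.
Pumping power P = QΔP = 6.506e-06·235.8 = 0.0015337 W = 0.001534 W.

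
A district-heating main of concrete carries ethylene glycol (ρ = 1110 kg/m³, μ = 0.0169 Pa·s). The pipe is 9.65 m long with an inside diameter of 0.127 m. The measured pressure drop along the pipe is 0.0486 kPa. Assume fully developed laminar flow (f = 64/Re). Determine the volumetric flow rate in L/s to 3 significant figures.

Q ≈ 1.90 L/s

For laminar flow, f = 64/Re with Re = ρVD/μ, so Darcy-Weisbach reduces to ΔP = 32μLV/D². Solving for V: V = ΔP·D²/(32μL) = 48.6·(0.127)²/(32·0.0169·9.65) = 0.1502 m/s.
Check: Re = ρVD/μ = 1110·0.1502·0.127/0.0169 = 1253 < 2300, so the laminar assumption holds.
Q = V·A = 0.1502·(π/4·0.127²) = 0.001903 m³/s = 1.90 L/s.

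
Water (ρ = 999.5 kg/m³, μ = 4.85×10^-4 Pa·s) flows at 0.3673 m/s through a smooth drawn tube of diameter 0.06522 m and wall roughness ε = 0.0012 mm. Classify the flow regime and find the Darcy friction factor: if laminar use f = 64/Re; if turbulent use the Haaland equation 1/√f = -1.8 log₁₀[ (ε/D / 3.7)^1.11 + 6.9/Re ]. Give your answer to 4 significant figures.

Re = ρVD/μ = 999.5·0.3673·0.06522/0.000485 = 4.937e+04.
Re > 4000 → turbulent. ε/D = 1.2e-06/0.06522 = 1.84e-05; Haaland: 1/√f = -1.8 log₁₀[1.3e-06 + 0.00014] = 6.931, so f = 0.02082.

f ≈ 0.02082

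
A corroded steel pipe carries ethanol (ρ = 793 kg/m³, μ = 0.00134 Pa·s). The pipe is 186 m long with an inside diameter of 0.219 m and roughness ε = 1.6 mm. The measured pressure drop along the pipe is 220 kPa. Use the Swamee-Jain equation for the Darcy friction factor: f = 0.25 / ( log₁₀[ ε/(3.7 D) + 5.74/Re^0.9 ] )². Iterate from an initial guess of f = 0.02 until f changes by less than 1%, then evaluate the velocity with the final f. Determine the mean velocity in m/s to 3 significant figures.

V ≈ 4.36 m/s

Rearranging Darcy-Weisbach: V = √(2·ΔP·D/(f·L·ρ)). With ε/D = 0.0016/0.219 = 0.00731, iterate starting from f = 0.02:
  f = 0.02 → V = √(2·2.2e+05·0.219/(0.02·186·793)) = 5.715 m/s; Re = ρVD/μ = 7.407e+05; f → 0.03434
  f = 0.03434 → V = 4.361 m/s; Re = 5.652e+05; f → 0.03439
Converged (Δf/f < 1%). With the final f = 0.03439: V = √(2·2.2e+05·0.219/(0.03439·186·793)) = 4.359 m/s.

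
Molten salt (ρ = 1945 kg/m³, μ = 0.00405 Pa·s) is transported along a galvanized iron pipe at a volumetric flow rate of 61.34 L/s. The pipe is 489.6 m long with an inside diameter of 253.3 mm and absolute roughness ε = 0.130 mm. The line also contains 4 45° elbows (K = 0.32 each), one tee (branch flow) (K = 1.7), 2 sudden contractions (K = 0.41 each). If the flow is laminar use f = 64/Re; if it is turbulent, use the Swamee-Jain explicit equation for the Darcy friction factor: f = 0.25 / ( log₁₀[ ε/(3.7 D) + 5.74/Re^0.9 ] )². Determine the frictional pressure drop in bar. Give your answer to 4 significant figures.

ΔP ≈ 0.5996 bar

Q = 61.34 L/s = 61.34/1000 = 0.06134 m³/s.
Cross-sectional area A = πD²/4 = π(0.2533)²/4 = 0.05039 m²; mean velocity V = Q/A = 0.06134/0.05039 = 1.217 m/s.
Reynolds number Re = ρVD/μ = 1945 · 1.217 · 0.2533 / 0.00405 = 1.481e+05.
Re > 4000 → turbulent. Relative roughness ε/D = 0.00013/0.2533 = 0.000513. Swamee-Jain: f = 0.25/(log₁₀[0.000513/3.7 + 5.74/1.481e+05^0.9])² = 0.25/(log₁₀[0.000139 + 0.000127])² = 0.25/(-3.575)² = 0.01956.
Total minor-loss coefficient ΣK = 4·0.32 + 1·1.7 + 2·0.41 = 3.8.
ΔP = [f·L/D + ΣK]·(ρV²/2) = [0.01956·489.6/0.2533 + 3.8]·(1945·1.217²/2) = [37.81 + 3.8]·1441 = 5.996e+04 Pa.
ΔP = 5.996e+04 Pa = 0.5996 bar.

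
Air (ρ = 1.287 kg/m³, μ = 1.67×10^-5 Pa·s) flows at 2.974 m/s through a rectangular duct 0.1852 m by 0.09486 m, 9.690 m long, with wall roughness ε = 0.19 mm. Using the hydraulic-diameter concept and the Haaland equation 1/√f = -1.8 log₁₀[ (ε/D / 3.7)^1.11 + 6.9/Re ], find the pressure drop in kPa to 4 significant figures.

Hydraulic diameter D_h = 4A/P = 4·(0.1852·0.09486)/(2·(0.1852+0.09486)) = 0.07027/0.5601 = 0.1255 m.
Re = ρVD_h/μ = 1.287·2.974·0.1255/1.67e-05 = 2.875e+04.
ε/D_h = 0.00019/0.1255 = 0.00151; Haaland gives 1/√f = -1.8 log₁₀[0.000174+0.00024] = 6.09, so f = 0.02696.
ΔP = f(L/D_h)(ρV²/2) = 0.02696·9.69/0.1255·5.692 = 11.85 Pa.
ΔP = 0.01185 kPa.

ΔP ≈ 0.01185 kPa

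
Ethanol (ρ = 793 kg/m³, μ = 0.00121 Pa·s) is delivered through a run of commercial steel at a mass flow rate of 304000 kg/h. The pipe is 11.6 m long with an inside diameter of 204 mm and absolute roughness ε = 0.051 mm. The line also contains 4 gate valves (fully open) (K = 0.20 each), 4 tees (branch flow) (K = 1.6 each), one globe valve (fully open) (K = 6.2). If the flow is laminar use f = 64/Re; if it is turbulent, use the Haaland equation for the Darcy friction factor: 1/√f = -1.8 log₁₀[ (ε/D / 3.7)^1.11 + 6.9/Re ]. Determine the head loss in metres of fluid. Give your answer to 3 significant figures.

ṁ = 304000 kg/h = 304000/3600 = 84.44 kg/s.
A = πD²/4 = π(0.204)²/4 = 0.03269 m²; mean velocity V = ṁ/(ρA) = 84.44/(793 · 0.03269) = 3.258 m/s.
Reynolds number Re = ρVD/μ = 793 · 3.258 · 0.204 / 0.00121 = 4.356e+05.
Re > 4000 → turbulent. Relative roughness ε/D = 5.1e-05/0.204 = 0.00025. Haaland: 1/√f = -1.8 log₁₀[(0.00025/3.7)^1.11 + 6.9/4.356e+05] = -1.8 log₁₀[2.35e-05 + 1.58e-05] = 7.929, so f = 0.0159.
Total minor-loss coefficient ΣK = 4·0.2 + 4·1.6 + 1·6.2 = 13.4.
ΔP = [f·L/D + ΣK]·(ρV²/2) = [0.0159·11.6/0.204 + 13.4]·(793·3.258²/2) = [0.9044 + 13.4]·4209 = 6.02e+04 Pa.
Head loss h_f = ΔP/(ρg) = 6.02e+04/(793·9.81) = 7.74 m.

h_f ≈ 7.74 m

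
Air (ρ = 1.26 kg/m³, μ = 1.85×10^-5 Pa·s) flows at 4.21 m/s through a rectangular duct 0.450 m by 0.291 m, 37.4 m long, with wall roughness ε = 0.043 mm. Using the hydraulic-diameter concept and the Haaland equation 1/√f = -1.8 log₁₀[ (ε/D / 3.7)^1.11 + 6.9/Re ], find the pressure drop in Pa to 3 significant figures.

Hydraulic diameter D_h = 4A/P = 4·(0.45·0.291)/(2·(0.45+0.291)) = 0.5238/1.482 = 0.3534 m.
Re = ρVD_h/μ = 1.26·4.21·0.3534/1.85e-05 = 1.013e+05.
ε/D_h = 4.3e-05/0.3534 = 0.000122; Haaland gives 1/√f = -1.8 log₁₀[1.06e-05+6.81e-05] = 7.388, so f = 0.01832.
ΔP = f(L/D_h)(ρV²/2) = 0.01832·37.4/0.3534·11.17 = 21.65 Pa.

ΔP ≈ 21.6 Pa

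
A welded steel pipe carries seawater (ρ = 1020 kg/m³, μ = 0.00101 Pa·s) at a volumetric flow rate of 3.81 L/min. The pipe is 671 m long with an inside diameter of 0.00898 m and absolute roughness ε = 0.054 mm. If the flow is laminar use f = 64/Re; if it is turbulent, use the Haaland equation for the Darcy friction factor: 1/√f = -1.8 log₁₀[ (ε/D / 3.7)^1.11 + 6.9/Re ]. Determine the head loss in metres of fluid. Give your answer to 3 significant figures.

h_f ≈ 150 m

Q = 3.81 L/min = 3.81/60000 = 6.35e-05 m³/s.
Cross-sectional area A = πD²/4 = π(0.00898)²/4 = 6.333e-05 m²; mean velocity V = Q/A = 6.35e-05/6.333e-05 = 1.003 m/s.
Reynolds number Re = ρVD/μ = 1020 · 1.003 · 0.00898 / 0.00101 = 9093.
Re > 4000 → turbulent. Relative roughness ε/D = 5.4e-05/0.00898 = 0.00601. Haaland: 1/√f = -1.8 log₁₀[(0.00601/3.7)^1.11 + 6.9/9093] = -1.8 log₁₀[0.000802 + 0.000759] = 5.052, so f = 0.03918.
Darcy-Weisbach: ΔP = f(L/D)(ρV²/2) = 0.03918·(671/0.00898)·(1020·1.003²/2) = 0.03918·7.472e+04·512.7 = 1.501e+06 Pa.
Head loss h_f = ΔP/(ρg) = 1.501e+06/(1020·9.81) = 150 m.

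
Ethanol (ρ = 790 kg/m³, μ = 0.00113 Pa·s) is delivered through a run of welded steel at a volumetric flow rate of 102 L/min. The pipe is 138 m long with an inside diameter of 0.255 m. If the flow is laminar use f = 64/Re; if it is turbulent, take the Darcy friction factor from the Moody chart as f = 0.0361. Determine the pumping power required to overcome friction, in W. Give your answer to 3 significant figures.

P ≈ 0.0145 W

Q = 102 L/min = 102/60000 = 0.0017 m³/s.
Cross-sectional area A = πD²/4 = π(0.255)²/4 = 0.05107 m²; mean velocity V = Q/A = 0.0017/0.05107 = 0.03329 m/s.
Reynolds number Re = ρVD/μ = 790 · 0.03329 · 0.255 / 0.00113 = 5934.
Re > 4000 → turbulent; use the Moody-chart value f = 0.0361.
Darcy-Weisbach: ΔP = f(L/D)(ρV²/2) = 0.0361·(138/0.255)·(790·0.03329²/2) = 0.0361·541.2·0.4377 = 8.551 Pa.
Pumping power P = QΔP = 0.0017·8.551 = 0.01454 W = 0.0145 W.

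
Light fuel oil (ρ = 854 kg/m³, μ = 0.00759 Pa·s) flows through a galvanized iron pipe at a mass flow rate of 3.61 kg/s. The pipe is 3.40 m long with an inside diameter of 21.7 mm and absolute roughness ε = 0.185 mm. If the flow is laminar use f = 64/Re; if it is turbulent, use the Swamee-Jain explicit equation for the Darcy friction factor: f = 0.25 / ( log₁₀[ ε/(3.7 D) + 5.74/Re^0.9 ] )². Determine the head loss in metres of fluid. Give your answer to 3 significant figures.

h_f ≈ 40.4 m

A = πD²/4 = π(0.0217)²/4 = 0.0003698 m²; mean velocity V = ṁ/(ρA) = 3.61/(854 · 0.0003698) = 11.43 m/s.
Reynolds number Re = ρVD/μ = 854 · 11.43 · 0.0217 / 0.00759 = 2.791e+04.
Re > 4000 → turbulent. Relative roughness ε/D = 0.000185/0.0217 = 0.00853. Swamee-Jain: f = 0.25/(log₁₀[0.00853/3.7 + 5.74/2.791e+04^0.9])² = 0.25/(log₁₀[0.0023 + 0.000572])² = 0.25/(-2.541)² = 0.03872.
Darcy-Weisbach: ΔP = f(L/D)(ρV²/2) = 0.03872·(3.4/0.0217)·(854·11.43²/2) = 0.03872·156.7·5.578e+04 = 3.384e+05 Pa.
Head loss h_f = ΔP/(ρg) = 3.384e+05/(854·9.81) = 40.4 m.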